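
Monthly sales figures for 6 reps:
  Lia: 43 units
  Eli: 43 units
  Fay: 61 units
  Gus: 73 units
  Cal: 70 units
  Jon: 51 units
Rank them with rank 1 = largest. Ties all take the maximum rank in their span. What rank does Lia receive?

6

Sorted (descending): 73, 70, 61, 51, 43, 43
The 2 values of 43 occupy positions 5–6 → each gets rank 6.
Lia has value 43 units → rank 6.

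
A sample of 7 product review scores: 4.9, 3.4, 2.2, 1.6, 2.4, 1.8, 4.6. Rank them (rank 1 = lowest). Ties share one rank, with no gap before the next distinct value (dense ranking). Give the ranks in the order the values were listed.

7, 5, 3, 1, 4, 2, 6

Sorted (ascending): 1.6, 1.8, 2.2, 2.4, 3.4, 4.6, 4.9
No ties — each value takes its position as its rank.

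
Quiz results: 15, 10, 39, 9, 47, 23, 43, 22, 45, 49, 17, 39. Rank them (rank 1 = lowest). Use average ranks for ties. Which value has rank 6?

23

Sorted (ascending): 9, 10, 15, 17, 22, 23, 39, 39, 43, 45, 47, 49
The 2 values of 39 occupy positions 7–8 → average rank (7+8)/2 = 7.5.
Rank 6 → value 23.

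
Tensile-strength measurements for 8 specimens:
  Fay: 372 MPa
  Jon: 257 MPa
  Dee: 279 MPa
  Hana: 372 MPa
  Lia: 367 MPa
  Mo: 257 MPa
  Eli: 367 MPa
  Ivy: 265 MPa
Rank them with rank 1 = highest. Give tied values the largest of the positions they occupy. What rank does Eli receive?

4

Sorted (descending): 372, 372, 367, 367, 279, 265, 257, 257
The 2 values of 372 occupy positions 1–2 → each gets rank 2.
The 2 values of 367 occupy positions 3–4 → each gets rank 4.
The 2 values of 257 occupy positions 7–8 → each gets rank 8.
Eli has value 367 MPa → rank 4.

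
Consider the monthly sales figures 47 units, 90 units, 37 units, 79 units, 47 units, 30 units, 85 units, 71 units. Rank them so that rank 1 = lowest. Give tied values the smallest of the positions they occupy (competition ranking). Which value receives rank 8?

90

Sorted (ascending): 30, 37, 47, 47, 71, 79, 85, 90
The 2 values of 47 occupy positions 3–4 → each gets rank 3.
Rank 8 → value 90.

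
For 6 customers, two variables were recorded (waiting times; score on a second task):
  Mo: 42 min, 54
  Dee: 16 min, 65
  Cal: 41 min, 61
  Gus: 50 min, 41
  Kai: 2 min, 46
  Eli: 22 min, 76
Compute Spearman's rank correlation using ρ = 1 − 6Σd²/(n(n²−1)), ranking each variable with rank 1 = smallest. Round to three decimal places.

Ranks of variable 1: 5, 2, 4, 6, 1, 3
Ranks of variable 2: 3, 5, 4, 1, 2, 6
d = r₁ − r₂: 2, -3, 0, 5, -1, -3
d²: 4, 9, 0, 25, 1, 9; Σd² = 48
ρ = 1 − 6·48/(6·35) = 1 − 288/210 = -0.371

-0.371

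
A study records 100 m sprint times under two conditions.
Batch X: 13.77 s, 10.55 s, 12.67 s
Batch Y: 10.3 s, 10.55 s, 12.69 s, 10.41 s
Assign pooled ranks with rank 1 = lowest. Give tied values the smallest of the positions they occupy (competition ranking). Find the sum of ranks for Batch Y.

Sorted (ascending): 10.3, 10.41, 10.55, 10.55, 12.67, 12.69, 13.77
The 2 values of 10.55 occupy positions 3–4 → each gets rank 3.
Batch Y values → pooled ranks: 10.3→1, 10.55→3, 12.69→6, 10.41→2
Rank sum = 1 + 3 + 6 + 2 = 12

12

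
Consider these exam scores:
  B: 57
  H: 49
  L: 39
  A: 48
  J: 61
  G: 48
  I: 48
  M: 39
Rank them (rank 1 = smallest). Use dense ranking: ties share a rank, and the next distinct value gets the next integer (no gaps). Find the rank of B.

4

Sorted (ascending): 39, 39, 48, 48, 48, 49, 57, 61
The 2 values of 39 share dense rank 1.
The 3 values of 48 share dense rank 2.
Remaining distinct values take the next consecutive integers.
B has value 57 → rank 4.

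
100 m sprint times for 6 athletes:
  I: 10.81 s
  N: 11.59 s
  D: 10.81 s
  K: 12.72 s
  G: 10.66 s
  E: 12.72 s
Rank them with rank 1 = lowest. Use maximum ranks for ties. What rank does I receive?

3

Sorted (ascending): 10.66, 10.81, 10.81, 11.59, 12.72, 12.72
The 2 values of 10.81 occupy positions 2–3 → each gets rank 3.
The 2 values of 12.72 occupy positions 5–6 → each gets rank 6.
I has value 10.81 s → rank 3.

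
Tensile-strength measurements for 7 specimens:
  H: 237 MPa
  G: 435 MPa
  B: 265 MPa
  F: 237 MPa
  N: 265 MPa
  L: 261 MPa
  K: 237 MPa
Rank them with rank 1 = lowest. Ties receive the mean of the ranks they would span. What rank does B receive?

5.5

Sorted (ascending): 237, 237, 237, 261, 265, 265, 435
The 3 values of 237 occupy positions 1–3 → average rank 2.
The 2 values of 265 occupy positions 5–6 → average rank (5+6)/2 = 5.5.
B has value 265 MPa → rank 5.5.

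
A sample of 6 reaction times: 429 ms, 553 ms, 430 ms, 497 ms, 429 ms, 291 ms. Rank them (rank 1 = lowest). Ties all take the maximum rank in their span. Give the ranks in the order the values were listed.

3, 6, 4, 5, 3, 1

Sorted (ascending): 291, 429, 429, 430, 497, 553
The 2 values of 429 occupy positions 2–3 → each gets rank 3.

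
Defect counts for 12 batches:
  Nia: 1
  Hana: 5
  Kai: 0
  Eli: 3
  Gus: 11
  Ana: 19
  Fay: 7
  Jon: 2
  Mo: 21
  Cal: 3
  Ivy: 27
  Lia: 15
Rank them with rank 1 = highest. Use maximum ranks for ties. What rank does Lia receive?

Sorted (descending): 27, 21, 19, 15, 11, 7, 5, 3, 3, 2, 1, 0
The 2 values of 3 occupy positions 8–9 → each gets rank 9.
Lia has value 15 → rank 4.

4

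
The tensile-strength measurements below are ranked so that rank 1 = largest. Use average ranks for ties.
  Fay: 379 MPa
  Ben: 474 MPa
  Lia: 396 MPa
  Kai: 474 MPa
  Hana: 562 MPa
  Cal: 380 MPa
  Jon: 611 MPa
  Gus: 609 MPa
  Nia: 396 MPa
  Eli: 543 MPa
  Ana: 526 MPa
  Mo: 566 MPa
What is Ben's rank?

7.5

Sorted (descending): 611, 609, 566, 562, 543, 526, 474, 474, 396, 396, 380, 379
The 2 values of 474 occupy positions 7–8 → average rank (7+8)/2 = 7.5.
The 2 values of 396 occupy positions 9–10 → average rank (9+10)/2 = 9.5.
Ben has value 474 MPa → rank 7.5.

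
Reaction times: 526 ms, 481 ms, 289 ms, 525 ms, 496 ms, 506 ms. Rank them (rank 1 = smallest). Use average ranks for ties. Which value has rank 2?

Sorted (ascending): 289, 481, 496, 506, 525, 526
No ties — each value takes its position as its rank.
Rank 2 → value 481.

481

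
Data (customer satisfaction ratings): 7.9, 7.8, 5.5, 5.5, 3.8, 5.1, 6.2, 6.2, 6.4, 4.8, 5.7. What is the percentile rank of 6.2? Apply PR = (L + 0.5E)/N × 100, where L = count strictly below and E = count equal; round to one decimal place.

63.6

N = 11.
Strictly below 6.2: 6. Equal to 6.2: 2.
PR = (6 + 0.5·2)/11 × 100 = 63.6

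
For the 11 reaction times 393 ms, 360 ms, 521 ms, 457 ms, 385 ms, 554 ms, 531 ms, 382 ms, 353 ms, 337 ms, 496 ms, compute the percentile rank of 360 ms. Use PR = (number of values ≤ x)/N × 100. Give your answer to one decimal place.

27.3

N = 11.
Strictly below 360: 2. Equal to 360: 1.
PR = 3/11 × 100 = 27.3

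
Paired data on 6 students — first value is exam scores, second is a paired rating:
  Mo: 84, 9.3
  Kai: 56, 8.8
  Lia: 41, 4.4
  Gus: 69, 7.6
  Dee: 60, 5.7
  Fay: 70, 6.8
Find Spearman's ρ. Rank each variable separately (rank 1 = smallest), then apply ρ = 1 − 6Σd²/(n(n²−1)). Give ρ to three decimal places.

Ranks of variable 1: 6, 2, 1, 4, 3, 5
Ranks of variable 2: 6, 5, 1, 4, 2, 3
d = r₁ − r₂: 0, -3, 0, 0, 1, 2
d²: 0, 9, 0, 0, 1, 4; Σd² = 14
ρ = 1 − 6·14/(6·35) = 1 − 84/210 = 0.600

0.600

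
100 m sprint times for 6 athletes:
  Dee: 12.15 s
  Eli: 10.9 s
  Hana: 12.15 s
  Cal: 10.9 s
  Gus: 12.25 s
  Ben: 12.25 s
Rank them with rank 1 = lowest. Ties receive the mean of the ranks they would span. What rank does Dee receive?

Sorted (ascending): 10.9, 10.9, 12.15, 12.15, 12.25, 12.25
The 2 values of 10.9 occupy positions 1–2 → average rank (1+2)/2 = 1.5.
The 2 values of 12.15 occupy positions 3–4 → average rank (3+4)/2 = 3.5.
The 2 values of 12.25 occupy positions 5–6 → average rank (5+6)/2 = 5.5.
Dee has value 12.15 s → rank 3.5.

3.5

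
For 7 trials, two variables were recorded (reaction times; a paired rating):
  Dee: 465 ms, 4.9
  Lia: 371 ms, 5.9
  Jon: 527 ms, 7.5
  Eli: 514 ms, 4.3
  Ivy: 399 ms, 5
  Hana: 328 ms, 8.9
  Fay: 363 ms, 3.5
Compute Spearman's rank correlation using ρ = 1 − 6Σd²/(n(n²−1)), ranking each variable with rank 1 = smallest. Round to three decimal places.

Ranks of variable 1: 5, 3, 7, 6, 4, 1, 2
Ranks of variable 2: 3, 5, 6, 2, 4, 7, 1
d = r₁ − r₂: 2, -2, 1, 4, 0, -6, 1
d²: 4, 4, 1, 16, 0, 36, 1; Σd² = 62
ρ = 1 − 6·62/(7·48) = 1 − 372/336 = -0.107

-0.107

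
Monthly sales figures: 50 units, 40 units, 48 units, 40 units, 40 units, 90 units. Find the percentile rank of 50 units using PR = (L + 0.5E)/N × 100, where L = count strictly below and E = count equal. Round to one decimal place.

75.0

N = 6.
Strictly below 50: 4. Equal to 50: 1.
PR = (4 + 0.5·1)/6 × 100 = 75.0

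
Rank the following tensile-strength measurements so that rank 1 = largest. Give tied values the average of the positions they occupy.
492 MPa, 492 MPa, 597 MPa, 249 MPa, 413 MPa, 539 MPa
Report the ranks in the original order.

3.5, 3.5, 1, 6, 5, 2

Sorted (descending): 597, 539, 492, 492, 413, 249
The 2 values of 492 occupy positions 3–4 → average rank (3+4)/2 = 3.5.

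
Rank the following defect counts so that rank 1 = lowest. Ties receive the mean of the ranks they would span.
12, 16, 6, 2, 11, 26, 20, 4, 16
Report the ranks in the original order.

Sorted (ascending): 2, 4, 6, 11, 12, 16, 16, 20, 26
The 2 values of 16 occupy positions 6–7 → average rank (6+7)/2 = 6.5.

5, 6.5, 3, 1, 4, 9, 8, 2, 6.5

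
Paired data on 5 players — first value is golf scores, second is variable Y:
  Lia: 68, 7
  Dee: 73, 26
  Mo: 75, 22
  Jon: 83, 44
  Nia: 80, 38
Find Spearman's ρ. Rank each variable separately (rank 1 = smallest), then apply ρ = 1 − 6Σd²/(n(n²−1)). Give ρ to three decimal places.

0.900

Ranks of variable 1: 1, 2, 3, 5, 4
Ranks of variable 2: 1, 3, 2, 5, 4
d = r₁ − r₂: 0, -1, 1, 0, 0
d²: 0, 1, 1, 0, 0; Σd² = 2
ρ = 1 − 6·2/(5·24) = 1 − 12/120 = 0.900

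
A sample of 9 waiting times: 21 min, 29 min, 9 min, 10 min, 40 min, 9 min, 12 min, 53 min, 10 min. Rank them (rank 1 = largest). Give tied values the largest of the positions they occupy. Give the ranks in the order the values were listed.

4, 3, 9, 7, 2, 9, 5, 1, 7

Sorted (descending): 53, 40, 29, 21, 12, 10, 10, 9, 9
The 2 values of 10 occupy positions 6–7 → each gets rank 7.
The 2 values of 9 occupy positions 8–9 → each gets rank 9.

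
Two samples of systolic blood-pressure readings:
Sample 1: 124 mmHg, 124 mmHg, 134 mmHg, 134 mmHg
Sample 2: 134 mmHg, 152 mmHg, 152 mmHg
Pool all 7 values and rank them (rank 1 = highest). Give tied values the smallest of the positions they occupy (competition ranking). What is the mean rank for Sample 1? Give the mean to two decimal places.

Sorted (descending): 152, 152, 134, 134, 134, 124, 124
The 2 values of 152 occupy positions 1–2 → each gets rank 1.
The 3 values of 134 occupy positions 3–5 → each gets rank 3.
The 2 values of 124 occupy positions 6–7 → each gets rank 6.
Sample 1 values → pooled ranks: 124→6, 124→6, 134→3, 134→3
Mean rank = (6 + 6 + 3 + 3) / 4 = 4.50

4.50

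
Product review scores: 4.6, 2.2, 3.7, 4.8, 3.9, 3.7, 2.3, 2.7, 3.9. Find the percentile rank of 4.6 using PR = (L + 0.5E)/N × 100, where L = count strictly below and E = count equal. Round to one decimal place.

83.3

N = 9.
Strictly below 4.6: 7. Equal to 4.6: 1.
PR = (7 + 0.5·1)/9 × 100 = 83.3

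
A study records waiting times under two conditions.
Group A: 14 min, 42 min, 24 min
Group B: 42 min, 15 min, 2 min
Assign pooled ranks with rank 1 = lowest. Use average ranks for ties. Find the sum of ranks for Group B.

Sorted (ascending): 2, 14, 15, 24, 42, 42
The 2 values of 42 occupy positions 5–6 → average rank (5+6)/2 = 5.5.
Group B values → pooled ranks: 42→5.5, 15→3, 2→1
Rank sum = 5.5 + 3 + 1 = 9.5

9.5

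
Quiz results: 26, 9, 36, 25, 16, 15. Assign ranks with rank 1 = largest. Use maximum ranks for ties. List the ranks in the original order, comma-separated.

Sorted (descending): 36, 26, 25, 16, 15, 9
No ties — each value takes its position as its rank.

2, 6, 1, 3, 4, 5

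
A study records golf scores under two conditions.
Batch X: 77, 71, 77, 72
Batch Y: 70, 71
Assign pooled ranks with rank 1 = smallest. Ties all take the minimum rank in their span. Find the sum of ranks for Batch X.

16

Sorted (ascending): 70, 71, 71, 72, 77, 77
The 2 values of 71 occupy positions 2–3 → each gets rank 2.
The 2 values of 77 occupy positions 5–6 → each gets rank 5.
Batch X values → pooled ranks: 77→5, 71→2, 77→5, 72→4
Rank sum = 5 + 2 + 5 + 4 = 16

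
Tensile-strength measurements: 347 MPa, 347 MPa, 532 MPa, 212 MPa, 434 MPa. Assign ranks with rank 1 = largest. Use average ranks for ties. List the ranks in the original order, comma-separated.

3.5, 3.5, 1, 5, 2

Sorted (descending): 532, 434, 347, 347, 212
The 2 values of 347 occupy positions 3–4 → average rank (3+4)/2 = 3.5.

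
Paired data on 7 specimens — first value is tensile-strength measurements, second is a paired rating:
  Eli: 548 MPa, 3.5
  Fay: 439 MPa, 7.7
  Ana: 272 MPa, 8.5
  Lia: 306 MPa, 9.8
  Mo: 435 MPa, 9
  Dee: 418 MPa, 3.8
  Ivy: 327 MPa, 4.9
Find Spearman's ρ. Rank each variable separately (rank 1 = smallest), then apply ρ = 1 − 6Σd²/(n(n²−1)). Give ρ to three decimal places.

-0.536

Ranks of variable 1: 7, 6, 1, 2, 5, 4, 3
Ranks of variable 2: 1, 4, 5, 7, 6, 2, 3
d = r₁ − r₂: 6, 2, -4, -5, -1, 2, 0
d²: 36, 4, 16, 25, 1, 4, 0; Σd² = 86
ρ = 1 − 6·86/(7·48) = 1 − 516/336 = -0.536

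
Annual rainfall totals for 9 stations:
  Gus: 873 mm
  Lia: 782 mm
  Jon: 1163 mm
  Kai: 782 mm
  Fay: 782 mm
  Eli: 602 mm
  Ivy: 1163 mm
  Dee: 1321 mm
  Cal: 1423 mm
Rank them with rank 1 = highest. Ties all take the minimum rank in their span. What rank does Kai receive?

Sorted (descending): 1423, 1321, 1163, 1163, 873, 782, 782, 782, 602
The 2 values of 1163 occupy positions 3–4 → each gets rank 3.
The 3 values of 782 occupy positions 6–8 → each gets rank 6.
Kai has value 782 mm → rank 6.

6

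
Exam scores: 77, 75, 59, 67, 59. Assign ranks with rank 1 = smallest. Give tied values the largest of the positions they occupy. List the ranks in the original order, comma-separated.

5, 4, 2, 3, 2

Sorted (ascending): 59, 59, 67, 75, 77
The 2 values of 59 occupy positions 1–2 → each gets rank 2.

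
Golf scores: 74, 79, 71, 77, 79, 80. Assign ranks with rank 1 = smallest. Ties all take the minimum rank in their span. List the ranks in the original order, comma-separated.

Sorted (ascending): 71, 74, 77, 79, 79, 80
The 2 values of 79 occupy positions 4–5 → each gets rank 4.

2, 4, 1, 3, 4, 6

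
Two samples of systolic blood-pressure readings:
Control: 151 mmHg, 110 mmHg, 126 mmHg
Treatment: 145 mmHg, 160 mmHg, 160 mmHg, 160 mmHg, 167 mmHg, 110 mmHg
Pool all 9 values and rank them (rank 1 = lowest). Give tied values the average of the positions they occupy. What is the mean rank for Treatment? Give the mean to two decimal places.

5.92

Sorted (ascending): 110, 110, 126, 145, 151, 160, 160, 160, 167
The 2 values of 110 occupy positions 1–2 → average rank (1+2)/2 = 1.5.
The 3 values of 160 occupy positions 6–8 → average rank 7.
Treatment values → pooled ranks: 145→4, 160→7, 160→7, 160→7, 167→9, 110→1.5
Mean rank = (4 + 7 + 7 + 7 + 9 + 1.5) / 6 = 5.92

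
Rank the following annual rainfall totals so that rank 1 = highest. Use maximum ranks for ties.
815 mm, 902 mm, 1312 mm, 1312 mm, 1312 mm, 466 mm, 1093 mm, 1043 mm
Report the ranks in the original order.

Sorted (descending): 1312, 1312, 1312, 1093, 1043, 902, 815, 466
The 3 values of 1312 occupy positions 1–3 → each gets rank 3.

7, 6, 3, 3, 3, 8, 4, 5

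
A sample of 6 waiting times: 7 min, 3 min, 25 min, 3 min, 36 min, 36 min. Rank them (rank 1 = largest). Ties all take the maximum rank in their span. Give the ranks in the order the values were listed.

4, 6, 3, 6, 2, 2

Sorted (descending): 36, 36, 25, 7, 3, 3
The 2 values of 36 occupy positions 1–2 → each gets rank 2.
The 2 values of 3 occupy positions 5–6 → each gets rank 6.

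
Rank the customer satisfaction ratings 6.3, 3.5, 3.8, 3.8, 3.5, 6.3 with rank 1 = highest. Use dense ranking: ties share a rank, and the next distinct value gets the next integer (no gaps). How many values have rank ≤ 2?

4

Sorted (descending): 6.3, 6.3, 3.8, 3.8, 3.5, 3.5
The 2 values of 6.3 share dense rank 1.
The 2 values of 3.8 share dense rank 2.
The 2 values of 3.5 share dense rank 3.
Ranks ≤ 2: {1, 1, 2, 2} → 4 values.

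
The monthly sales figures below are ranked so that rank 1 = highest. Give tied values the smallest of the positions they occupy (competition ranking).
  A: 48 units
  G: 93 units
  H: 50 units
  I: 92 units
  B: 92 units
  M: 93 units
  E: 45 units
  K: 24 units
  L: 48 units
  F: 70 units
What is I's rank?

Sorted (descending): 93, 93, 92, 92, 70, 50, 48, 48, 45, 24
The 2 values of 93 occupy positions 1–2 → each gets rank 1.
The 2 values of 92 occupy positions 3–4 → each gets rank 3.
The 2 values of 48 occupy positions 7–8 → each gets rank 7.
I has value 92 units → rank 3.

3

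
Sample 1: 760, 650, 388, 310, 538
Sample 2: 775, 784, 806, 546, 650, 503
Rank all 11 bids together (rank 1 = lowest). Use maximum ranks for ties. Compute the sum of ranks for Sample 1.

22

Sorted (ascending): 310, 388, 503, 538, 546, 650, 650, 760, 775, 784, 806
The 2 values of 650 occupy positions 6–7 → each gets rank 7.
Sample 1 values → pooled ranks: 760→8, 650→7, 388→2, 310→1, 538→4
Rank sum = 8 + 7 + 2 + 1 + 4 = 22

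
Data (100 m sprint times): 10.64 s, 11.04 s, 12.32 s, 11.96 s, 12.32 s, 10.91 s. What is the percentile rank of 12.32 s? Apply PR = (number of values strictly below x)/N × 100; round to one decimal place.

N = 6.
Strictly below 12.32: 4. Equal to 12.32: 2.
PR = 4/6 × 100 = 66.7

66.7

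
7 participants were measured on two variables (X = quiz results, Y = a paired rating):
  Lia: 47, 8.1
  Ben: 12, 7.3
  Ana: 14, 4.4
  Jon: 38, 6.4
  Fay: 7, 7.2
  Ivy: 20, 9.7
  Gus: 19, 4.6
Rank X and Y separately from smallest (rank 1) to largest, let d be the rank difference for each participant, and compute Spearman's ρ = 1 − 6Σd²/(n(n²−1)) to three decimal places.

Ranks of variable 1: 7, 2, 3, 6, 1, 5, 4
Ranks of variable 2: 6, 5, 1, 3, 4, 7, 2
d = r₁ − r₂: 1, -3, 2, 3, -3, -2, 2
d²: 1, 9, 4, 9, 9, 4, 4; Σd² = 40
ρ = 1 − 6·40/(7·48) = 1 − 240/336 = 0.286

0.286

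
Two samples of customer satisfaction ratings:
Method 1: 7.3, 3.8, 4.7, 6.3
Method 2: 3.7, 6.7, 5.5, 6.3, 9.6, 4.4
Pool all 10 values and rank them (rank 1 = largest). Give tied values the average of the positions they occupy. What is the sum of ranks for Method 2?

Sorted (descending): 9.6, 7.3, 6.7, 6.3, 6.3, 5.5, 4.7, 4.4, 3.8, 3.7
The 2 values of 6.3 occupy positions 4–5 → average rank (4+5)/2 = 4.5.
Method 2 values → pooled ranks: 3.7→10, 6.7→3, 5.5→6, 6.3→4.5, 9.6→1, 4.4→8
Rank sum = 10 + 3 + 6 + 4.5 + 1 + 8 = 32.5

32.5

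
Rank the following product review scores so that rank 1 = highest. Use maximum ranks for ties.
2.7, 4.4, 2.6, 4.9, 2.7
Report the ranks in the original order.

4, 2, 5, 1, 4

Sorted (descending): 4.9, 4.4, 2.7, 2.7, 2.6
The 2 values of 2.7 occupy positions 3–4 → each gets rank 4.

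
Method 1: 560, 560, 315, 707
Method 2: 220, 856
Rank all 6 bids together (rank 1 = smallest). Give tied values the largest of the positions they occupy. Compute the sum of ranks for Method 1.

15

Sorted (ascending): 220, 315, 560, 560, 707, 856
The 2 values of 560 occupy positions 3–4 → each gets rank 4.
Method 1 values → pooled ranks: 560→4, 560→4, 315→2, 707→5
Rank sum = 4 + 4 + 2 + 5 = 15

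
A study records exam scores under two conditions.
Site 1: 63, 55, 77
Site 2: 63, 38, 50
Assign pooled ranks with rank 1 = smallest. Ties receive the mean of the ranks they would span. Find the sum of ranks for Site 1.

Sorted (ascending): 38, 50, 55, 63, 63, 77
The 2 values of 63 occupy positions 4–5 → average rank (4+5)/2 = 4.5.
Site 1 values → pooled ranks: 63→4.5, 55→3, 77→6
Rank sum = 4.5 + 3 + 6 = 13.5

13.5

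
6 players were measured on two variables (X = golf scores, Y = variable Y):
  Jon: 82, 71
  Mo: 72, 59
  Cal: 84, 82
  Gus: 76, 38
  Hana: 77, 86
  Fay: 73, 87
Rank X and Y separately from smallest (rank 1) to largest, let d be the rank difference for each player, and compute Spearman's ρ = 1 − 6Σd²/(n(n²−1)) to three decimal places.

Ranks of variable 1: 5, 1, 6, 3, 4, 2
Ranks of variable 2: 3, 2, 4, 1, 5, 6
d = r₁ − r₂: 2, -1, 2, 2, -1, -4
d²: 4, 1, 4, 4, 1, 16; Σd² = 30
ρ = 1 − 6·30/(6·35) = 1 − 180/210 = 0.143

0.143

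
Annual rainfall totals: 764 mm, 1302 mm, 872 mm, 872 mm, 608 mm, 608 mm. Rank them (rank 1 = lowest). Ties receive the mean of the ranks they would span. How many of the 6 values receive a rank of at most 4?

Sorted (ascending): 608, 608, 764, 872, 872, 1302
The 2 values of 608 occupy positions 1–2 → average rank (1+2)/2 = 1.5.
The 2 values of 872 occupy positions 4–5 → average rank (4+5)/2 = 4.5.
Ranks ≤ 4: {1.5, 1.5, 3} → 3 values.

3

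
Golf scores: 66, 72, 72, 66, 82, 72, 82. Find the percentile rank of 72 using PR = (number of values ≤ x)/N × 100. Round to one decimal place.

71.4

N = 7.
Strictly below 72: 2. Equal to 72: 3.
PR = 5/7 × 100 = 71.4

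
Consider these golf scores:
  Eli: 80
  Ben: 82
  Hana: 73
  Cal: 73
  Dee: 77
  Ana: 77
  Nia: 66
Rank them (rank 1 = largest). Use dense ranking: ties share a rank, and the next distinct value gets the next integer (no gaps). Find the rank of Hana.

4

Sorted (descending): 82, 80, 77, 77, 73, 73, 66
The 2 values of 77 share dense rank 3.
The 2 values of 73 share dense rank 4.
Remaining distinct values take the next consecutive integers.
Hana has value 73 → rank 4.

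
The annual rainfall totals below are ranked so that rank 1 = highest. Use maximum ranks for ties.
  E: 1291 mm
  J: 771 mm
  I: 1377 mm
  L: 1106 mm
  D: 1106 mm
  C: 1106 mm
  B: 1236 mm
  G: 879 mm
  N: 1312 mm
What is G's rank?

Sorted (descending): 1377, 1312, 1291, 1236, 1106, 1106, 1106, 879, 771
The 3 values of 1106 occupy positions 5–7 → each gets rank 7.
G has value 879 mm → rank 8.

8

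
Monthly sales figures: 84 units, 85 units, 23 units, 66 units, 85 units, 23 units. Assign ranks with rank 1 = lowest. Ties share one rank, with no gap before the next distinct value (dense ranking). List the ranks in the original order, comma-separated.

Sorted (ascending): 23, 23, 66, 84, 85, 85
The 2 values of 23 share dense rank 1.
The 2 values of 85 share dense rank 4.
Remaining distinct values take the next consecutive integers.

3, 4, 1, 2, 4, 1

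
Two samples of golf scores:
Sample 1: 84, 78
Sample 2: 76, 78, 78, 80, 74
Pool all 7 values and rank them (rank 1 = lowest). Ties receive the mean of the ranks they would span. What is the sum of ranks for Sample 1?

11

Sorted (ascending): 74, 76, 78, 78, 78, 80, 84
The 3 values of 78 occupy positions 3–5 → average rank 4.
Sample 1 values → pooled ranks: 84→7, 78→4
Rank sum = 7 + 4 = 11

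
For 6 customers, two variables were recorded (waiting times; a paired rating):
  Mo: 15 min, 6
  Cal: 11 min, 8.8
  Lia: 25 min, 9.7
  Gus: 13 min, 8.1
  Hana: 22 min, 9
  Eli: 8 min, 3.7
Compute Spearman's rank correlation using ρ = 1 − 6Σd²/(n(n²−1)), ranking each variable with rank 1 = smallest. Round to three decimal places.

Ranks of variable 1: 4, 2, 6, 3, 5, 1
Ranks of variable 2: 2, 4, 6, 3, 5, 1
d = r₁ − r₂: 2, -2, 0, 0, 0, 0
d²: 4, 4, 0, 0, 0, 0; Σd² = 8
ρ = 1 − 6·8/(6·35) = 1 − 48/210 = 0.771

0.771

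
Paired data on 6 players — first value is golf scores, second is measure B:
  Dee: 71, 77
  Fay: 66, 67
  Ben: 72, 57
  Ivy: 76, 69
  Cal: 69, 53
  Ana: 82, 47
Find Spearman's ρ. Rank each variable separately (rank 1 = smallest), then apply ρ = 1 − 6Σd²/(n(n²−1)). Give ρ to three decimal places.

Ranks of variable 1: 3, 1, 4, 5, 2, 6
Ranks of variable 2: 6, 4, 3, 5, 2, 1
d = r₁ − r₂: -3, -3, 1, 0, 0, 5
d²: 9, 9, 1, 0, 0, 25; Σd² = 44
ρ = 1 − 6·44/(6·35) = 1 − 264/210 = -0.257

-0.257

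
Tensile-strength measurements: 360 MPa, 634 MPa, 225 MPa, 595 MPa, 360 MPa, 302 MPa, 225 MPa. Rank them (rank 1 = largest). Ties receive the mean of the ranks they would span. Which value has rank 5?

302

Sorted (descending): 634, 595, 360, 360, 302, 225, 225
The 2 values of 360 occupy positions 3–4 → average rank (3+4)/2 = 3.5.
The 2 values of 225 occupy positions 6–7 → average rank (6+7)/2 = 6.5.
Rank 5 → value 302.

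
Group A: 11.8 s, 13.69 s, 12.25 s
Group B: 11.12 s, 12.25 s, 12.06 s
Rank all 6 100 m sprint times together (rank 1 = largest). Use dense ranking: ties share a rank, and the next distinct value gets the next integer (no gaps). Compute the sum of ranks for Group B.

10

Sorted (descending): 13.69, 12.25, 12.25, 12.06, 11.8, 11.12
The 2 values of 12.25 share dense rank 2.
Remaining distinct values take the next consecutive integers.
Group B values → pooled ranks: 11.12→5, 12.25→2, 12.06→3
Rank sum = 5 + 2 + 3 = 10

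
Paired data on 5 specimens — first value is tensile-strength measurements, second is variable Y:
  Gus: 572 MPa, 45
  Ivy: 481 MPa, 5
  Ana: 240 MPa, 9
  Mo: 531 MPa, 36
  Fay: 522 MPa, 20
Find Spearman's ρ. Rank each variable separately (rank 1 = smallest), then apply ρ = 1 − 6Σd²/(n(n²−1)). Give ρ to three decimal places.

Ranks of variable 1: 5, 2, 1, 4, 3
Ranks of variable 2: 5, 1, 2, 4, 3
d = r₁ − r₂: 0, 1, -1, 0, 0
d²: 0, 1, 1, 0, 0; Σd² = 2
ρ = 1 − 6·2/(5·24) = 1 − 12/120 = 0.900

0.900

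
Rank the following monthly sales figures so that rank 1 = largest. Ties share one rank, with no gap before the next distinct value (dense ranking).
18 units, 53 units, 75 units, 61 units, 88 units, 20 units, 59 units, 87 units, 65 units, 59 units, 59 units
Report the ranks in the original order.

9, 7, 3, 5, 1, 8, 6, 2, 4, 6, 6

Sorted (descending): 88, 87, 75, 65, 61, 59, 59, 59, 53, 20, 18
The 3 values of 59 share dense rank 6.
Remaining distinct values take the next consecutive integers.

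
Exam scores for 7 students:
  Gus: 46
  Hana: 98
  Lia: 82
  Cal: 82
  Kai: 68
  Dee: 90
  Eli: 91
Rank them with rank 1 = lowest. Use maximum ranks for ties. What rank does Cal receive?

Sorted (ascending): 46, 68, 82, 82, 90, 91, 98
The 2 values of 82 occupy positions 3–4 → each gets rank 4.
Cal has value 82 → rank 4.

4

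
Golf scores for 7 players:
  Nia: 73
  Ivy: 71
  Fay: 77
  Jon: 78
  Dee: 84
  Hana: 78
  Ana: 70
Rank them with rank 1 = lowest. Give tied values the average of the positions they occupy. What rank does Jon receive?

5.5

Sorted (ascending): 70, 71, 73, 77, 78, 78, 84
The 2 values of 78 occupy positions 5–6 → average rank (5+6)/2 = 5.5.
Jon has value 78 → rank 5.5.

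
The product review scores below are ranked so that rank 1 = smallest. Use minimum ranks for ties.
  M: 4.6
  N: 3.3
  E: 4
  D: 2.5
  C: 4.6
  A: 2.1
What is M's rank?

5

Sorted (ascending): 2.1, 2.5, 3.3, 4, 4.6, 4.6
The 2 values of 4.6 occupy positions 5–6 → each gets rank 5.
M has value 4.6 → rank 5.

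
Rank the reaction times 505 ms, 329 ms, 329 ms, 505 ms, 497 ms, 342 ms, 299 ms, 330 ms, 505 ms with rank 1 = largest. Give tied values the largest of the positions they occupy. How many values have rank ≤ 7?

Sorted (descending): 505, 505, 505, 497, 342, 330, 329, 329, 299
The 3 values of 505 occupy positions 1–3 → each gets rank 3.
The 2 values of 329 occupy positions 7–8 → each gets rank 8.
Ranks ≤ 7: {3, 3, 3, 4, 5, 6} → 6 values.

6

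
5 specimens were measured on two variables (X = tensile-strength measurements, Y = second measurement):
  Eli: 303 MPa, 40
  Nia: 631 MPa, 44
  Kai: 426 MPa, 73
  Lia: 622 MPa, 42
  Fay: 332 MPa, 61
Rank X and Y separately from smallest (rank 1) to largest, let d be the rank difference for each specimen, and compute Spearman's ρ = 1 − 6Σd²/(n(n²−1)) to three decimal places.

Ranks of variable 1: 1, 5, 3, 4, 2
Ranks of variable 2: 1, 3, 5, 2, 4
d = r₁ − r₂: 0, 2, -2, 2, -2
d²: 0, 4, 4, 4, 4; Σd² = 16
ρ = 1 − 6·16/(5·24) = 1 − 96/120 = 0.200

0.200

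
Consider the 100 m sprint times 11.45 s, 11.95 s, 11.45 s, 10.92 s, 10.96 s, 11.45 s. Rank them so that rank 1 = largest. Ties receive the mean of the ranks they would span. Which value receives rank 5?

10.96

Sorted (descending): 11.95, 11.45, 11.45, 11.45, 10.96, 10.92
The 3 values of 11.45 occupy positions 2–4 → average rank 3.
Rank 5 → value 10.96.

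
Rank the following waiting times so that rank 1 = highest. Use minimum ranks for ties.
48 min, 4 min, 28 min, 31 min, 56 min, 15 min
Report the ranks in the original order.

Sorted (descending): 56, 48, 31, 28, 15, 4
No ties — each value takes its position as its rank.

2, 6, 4, 3, 1, 5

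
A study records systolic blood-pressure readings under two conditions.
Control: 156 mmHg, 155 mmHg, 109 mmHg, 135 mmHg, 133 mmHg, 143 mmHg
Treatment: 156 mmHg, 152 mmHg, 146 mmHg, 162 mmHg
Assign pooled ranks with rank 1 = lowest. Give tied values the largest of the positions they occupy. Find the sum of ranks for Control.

Sorted (ascending): 109, 133, 135, 143, 146, 152, 155, 156, 156, 162
The 2 values of 156 occupy positions 8–9 → each gets rank 9.
Control values → pooled ranks: 156→9, 155→7, 109→1, 135→3, 133→2, 143→4
Rank sum = 9 + 7 + 1 + 3 + 2 + 4 = 26

26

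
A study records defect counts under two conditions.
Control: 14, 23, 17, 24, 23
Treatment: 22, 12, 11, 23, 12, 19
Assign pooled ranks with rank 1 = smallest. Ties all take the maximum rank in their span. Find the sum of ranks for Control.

Sorted (ascending): 11, 12, 12, 14, 17, 19, 22, 23, 23, 23, 24
The 2 values of 12 occupy positions 2–3 → each gets rank 3.
The 3 values of 23 occupy positions 8–10 → each gets rank 10.
Control values → pooled ranks: 14→4, 23→10, 17→5, 24→11, 23→10
Rank sum = 4 + 10 + 5 + 11 + 10 = 40

40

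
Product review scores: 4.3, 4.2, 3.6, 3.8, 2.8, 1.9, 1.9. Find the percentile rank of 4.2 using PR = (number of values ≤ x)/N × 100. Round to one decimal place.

85.7

N = 7.
Strictly below 4.2: 5. Equal to 4.2: 1.
PR = 6/7 × 100 = 85.7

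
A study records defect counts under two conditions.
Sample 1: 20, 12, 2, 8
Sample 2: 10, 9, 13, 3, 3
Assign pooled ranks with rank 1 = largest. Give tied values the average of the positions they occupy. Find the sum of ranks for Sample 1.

Sorted (descending): 20, 13, 12, 10, 9, 8, 3, 3, 2
The 2 values of 3 occupy positions 7–8 → average rank (7+8)/2 = 7.5.
Sample 1 values → pooled ranks: 20→1, 12→3, 2→9, 8→6
Rank sum = 1 + 3 + 9 + 6 = 19

19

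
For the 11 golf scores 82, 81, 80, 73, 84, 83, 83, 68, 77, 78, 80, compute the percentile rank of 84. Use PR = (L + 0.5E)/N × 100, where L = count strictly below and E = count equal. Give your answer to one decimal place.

95.5

N = 11.
Strictly below 84: 10. Equal to 84: 1.
PR = (10 + 0.5·1)/11 × 100 = 95.5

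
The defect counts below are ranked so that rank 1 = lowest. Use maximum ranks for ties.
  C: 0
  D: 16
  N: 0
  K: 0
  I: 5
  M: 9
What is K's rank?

3

Sorted (ascending): 0, 0, 0, 5, 9, 16
The 3 values of 0 occupy positions 1–3 → each gets rank 3.
K has value 0 → rank 3.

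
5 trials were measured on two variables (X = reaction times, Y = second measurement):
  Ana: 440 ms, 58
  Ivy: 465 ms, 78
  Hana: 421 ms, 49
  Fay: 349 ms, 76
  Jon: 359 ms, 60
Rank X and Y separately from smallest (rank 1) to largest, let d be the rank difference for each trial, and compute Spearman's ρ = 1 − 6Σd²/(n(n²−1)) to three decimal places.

0.100

Ranks of variable 1: 4, 5, 3, 1, 2
Ranks of variable 2: 2, 5, 1, 4, 3
d = r₁ − r₂: 2, 0, 2, -3, -1
d²: 4, 0, 4, 9, 1; Σd² = 18
ρ = 1 − 6·18/(5·24) = 1 − 108/120 = 0.100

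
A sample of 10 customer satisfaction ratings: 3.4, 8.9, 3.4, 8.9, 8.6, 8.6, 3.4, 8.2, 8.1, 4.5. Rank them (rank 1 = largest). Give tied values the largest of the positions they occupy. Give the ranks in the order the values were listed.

Sorted (descending): 8.9, 8.9, 8.6, 8.6, 8.2, 8.1, 4.5, 3.4, 3.4, 3.4
The 2 values of 8.9 occupy positions 1–2 → each gets rank 2.
The 2 values of 8.6 occupy positions 3–4 → each gets rank 4.
The 3 values of 3.4 occupy positions 8–10 → each gets rank 10.

10, 2, 10, 2, 4, 4, 10, 5, 6, 7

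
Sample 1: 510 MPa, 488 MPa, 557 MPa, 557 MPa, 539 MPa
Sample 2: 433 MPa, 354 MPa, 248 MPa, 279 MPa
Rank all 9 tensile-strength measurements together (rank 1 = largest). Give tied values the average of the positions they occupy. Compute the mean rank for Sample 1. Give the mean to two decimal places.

Sorted (descending): 557, 557, 539, 510, 488, 433, 354, 279, 248
The 2 values of 557 occupy positions 1–2 → average rank (1+2)/2 = 1.5.
Sample 1 values → pooled ranks: 510→4, 488→5, 557→1.5, 557→1.5, 539→3
Mean rank = (4 + 5 + 1.5 + 1.5 + 3) / 5 = 3.00

3.00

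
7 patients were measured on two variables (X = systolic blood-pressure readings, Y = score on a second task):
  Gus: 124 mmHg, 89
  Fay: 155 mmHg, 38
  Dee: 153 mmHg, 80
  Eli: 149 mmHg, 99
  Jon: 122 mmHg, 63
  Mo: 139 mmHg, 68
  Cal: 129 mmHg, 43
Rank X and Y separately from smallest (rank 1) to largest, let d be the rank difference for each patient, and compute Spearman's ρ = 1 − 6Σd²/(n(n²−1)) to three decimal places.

Ranks of variable 1: 2, 7, 6, 5, 1, 4, 3
Ranks of variable 2: 6, 1, 5, 7, 3, 4, 2
d = r₁ − r₂: -4, 6, 1, -2, -2, 0, 1
d²: 16, 36, 1, 4, 4, 0, 1; Σd² = 62
ρ = 1 − 6·62/(7·48) = 1 − 372/336 = -0.107

-0.107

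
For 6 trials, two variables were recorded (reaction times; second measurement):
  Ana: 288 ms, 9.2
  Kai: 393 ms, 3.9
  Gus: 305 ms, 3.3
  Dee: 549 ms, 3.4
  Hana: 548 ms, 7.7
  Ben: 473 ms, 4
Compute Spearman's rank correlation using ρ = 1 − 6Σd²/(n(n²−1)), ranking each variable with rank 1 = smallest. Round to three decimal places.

-0.200

Ranks of variable 1: 1, 3, 2, 6, 5, 4
Ranks of variable 2: 6, 3, 1, 2, 5, 4
d = r₁ − r₂: -5, 0, 1, 4, 0, 0
d²: 25, 0, 1, 16, 0, 0; Σd² = 42
ρ = 1 − 6·42/(6·35) = 1 − 252/210 = -0.200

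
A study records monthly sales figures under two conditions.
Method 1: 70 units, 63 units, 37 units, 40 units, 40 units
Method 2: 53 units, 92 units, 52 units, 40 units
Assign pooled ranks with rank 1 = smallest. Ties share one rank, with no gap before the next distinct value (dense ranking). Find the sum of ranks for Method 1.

Sorted (ascending): 37, 40, 40, 40, 52, 53, 63, 70, 92
The 3 values of 40 share dense rank 2.
Remaining distinct values take the next consecutive integers.
Method 1 values → pooled ranks: 70→6, 63→5, 37→1, 40→2, 40→2
Rank sum = 6 + 5 + 1 + 2 + 2 = 16

16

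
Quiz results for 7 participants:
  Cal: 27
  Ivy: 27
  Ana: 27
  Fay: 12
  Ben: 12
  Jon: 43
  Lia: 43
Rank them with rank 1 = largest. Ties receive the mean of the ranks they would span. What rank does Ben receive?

Sorted (descending): 43, 43, 27, 27, 27, 12, 12
The 2 values of 43 occupy positions 1–2 → average rank (1+2)/2 = 1.5.
The 3 values of 27 occupy positions 3–5 → average rank 4.
The 2 values of 12 occupy positions 6–7 → average rank (6+7)/2 = 6.5.
Ben has value 12 → rank 6.5.

6.5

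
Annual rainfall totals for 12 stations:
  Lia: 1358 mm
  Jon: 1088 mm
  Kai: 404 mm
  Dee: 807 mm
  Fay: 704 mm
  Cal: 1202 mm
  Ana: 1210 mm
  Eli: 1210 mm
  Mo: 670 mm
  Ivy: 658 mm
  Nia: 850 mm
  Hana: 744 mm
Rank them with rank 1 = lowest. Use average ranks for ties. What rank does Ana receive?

10.5

Sorted (ascending): 404, 658, 670, 704, 744, 807, 850, 1088, 1202, 1210, 1210, 1358
The 2 values of 1210 occupy positions 10–11 → average rank (10+11)/2 = 10.5.
Ana has value 1210 mm → rank 10.5.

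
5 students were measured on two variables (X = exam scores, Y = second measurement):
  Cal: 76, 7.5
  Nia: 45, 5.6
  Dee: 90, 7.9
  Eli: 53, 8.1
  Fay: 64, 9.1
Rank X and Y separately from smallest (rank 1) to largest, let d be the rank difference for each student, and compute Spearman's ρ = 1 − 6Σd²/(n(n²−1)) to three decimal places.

0.200

Ranks of variable 1: 4, 1, 5, 2, 3
Ranks of variable 2: 2, 1, 3, 4, 5
d = r₁ − r₂: 2, 0, 2, -2, -2
d²: 4, 0, 4, 4, 4; Σd² = 16
ρ = 1 − 6·16/(5·24) = 1 − 96/120 = 0.200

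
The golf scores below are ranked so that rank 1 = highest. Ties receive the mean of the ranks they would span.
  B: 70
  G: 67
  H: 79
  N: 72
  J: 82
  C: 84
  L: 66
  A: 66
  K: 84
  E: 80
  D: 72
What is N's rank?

6.5

Sorted (descending): 84, 84, 82, 80, 79, 72, 72, 70, 67, 66, 66
The 2 values of 84 occupy positions 1–2 → average rank (1+2)/2 = 1.5.
The 2 values of 72 occupy positions 6–7 → average rank (6+7)/2 = 6.5.
The 2 values of 66 occupy positions 10–11 → average rank (10+11)/2 = 10.5.
N has value 72 → rank 6.5.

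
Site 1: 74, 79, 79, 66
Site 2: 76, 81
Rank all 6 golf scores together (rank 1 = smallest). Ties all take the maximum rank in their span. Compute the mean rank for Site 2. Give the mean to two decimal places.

4.50

Sorted (ascending): 66, 74, 76, 79, 79, 81
The 2 values of 79 occupy positions 4–5 → each gets rank 5.
Site 2 values → pooled ranks: 76→3, 81→6
Mean rank = (3 + 6) / 2 = 4.50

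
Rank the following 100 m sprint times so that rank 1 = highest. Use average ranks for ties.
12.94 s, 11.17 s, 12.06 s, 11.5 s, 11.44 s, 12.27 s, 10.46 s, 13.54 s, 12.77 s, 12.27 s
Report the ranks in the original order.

2, 9, 6, 7, 8, 4.5, 10, 1, 3, 4.5

Sorted (descending): 13.54, 12.94, 12.77, 12.27, 12.27, 12.06, 11.5, 11.44, 11.17, 10.46
The 2 values of 12.27 occupy positions 4–5 → average rank (4+5)/2 = 4.5.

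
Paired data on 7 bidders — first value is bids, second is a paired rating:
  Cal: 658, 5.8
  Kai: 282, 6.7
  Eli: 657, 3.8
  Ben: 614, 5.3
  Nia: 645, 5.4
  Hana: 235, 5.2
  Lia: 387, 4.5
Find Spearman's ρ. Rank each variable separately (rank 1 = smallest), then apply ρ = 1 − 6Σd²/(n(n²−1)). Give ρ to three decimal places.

Ranks of variable 1: 7, 2, 6, 4, 5, 1, 3
Ranks of variable 2: 6, 7, 1, 4, 5, 3, 2
d = r₁ − r₂: 1, -5, 5, 0, 0, -2, 1
d²: 1, 25, 25, 0, 0, 4, 1; Σd² = 56
ρ = 1 − 6·56/(7·48) = 1 − 336/336 = 0.000

0.000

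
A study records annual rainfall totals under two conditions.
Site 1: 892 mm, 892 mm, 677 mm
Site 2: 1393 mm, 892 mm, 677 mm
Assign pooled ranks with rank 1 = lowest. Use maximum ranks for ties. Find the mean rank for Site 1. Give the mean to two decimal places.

4.00

Sorted (ascending): 677, 677, 892, 892, 892, 1393
The 2 values of 677 occupy positions 1–2 → each gets rank 2.
The 3 values of 892 occupy positions 3–5 → each gets rank 5.
Site 1 values → pooled ranks: 892→5, 892→5, 677→2
Mean rank = (5 + 5 + 2) / 3 = 4.00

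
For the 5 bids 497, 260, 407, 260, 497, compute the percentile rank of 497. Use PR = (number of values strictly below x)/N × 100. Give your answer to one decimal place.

N = 5.
Strictly below 497: 3. Equal to 497: 2.
PR = 3/5 × 100 = 60.0

60.0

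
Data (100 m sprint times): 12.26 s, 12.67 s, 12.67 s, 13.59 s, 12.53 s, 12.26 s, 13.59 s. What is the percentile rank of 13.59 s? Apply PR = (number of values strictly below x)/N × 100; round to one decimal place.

N = 7.
Strictly below 13.59: 5. Equal to 13.59: 2.
PR = 5/7 × 100 = 71.4

71.4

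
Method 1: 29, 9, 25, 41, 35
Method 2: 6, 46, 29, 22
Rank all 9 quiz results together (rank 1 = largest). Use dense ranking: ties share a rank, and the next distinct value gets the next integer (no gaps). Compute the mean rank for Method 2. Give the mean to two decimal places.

Sorted (descending): 46, 41, 35, 29, 29, 25, 22, 9, 6
The 2 values of 29 share dense rank 4.
Remaining distinct values take the next consecutive integers.
Method 2 values → pooled ranks: 6→8, 46→1, 29→4, 22→6
Mean rank = (8 + 1 + 4 + 6) / 4 = 4.75

4.75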